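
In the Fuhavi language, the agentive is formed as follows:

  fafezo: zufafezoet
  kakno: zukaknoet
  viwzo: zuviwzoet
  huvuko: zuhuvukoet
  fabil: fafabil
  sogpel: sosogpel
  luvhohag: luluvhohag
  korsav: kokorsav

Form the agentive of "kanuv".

kakanuv

"kanuv" ends in -v. The one such stem in the data (korsav → kokorsav) repeats the first consonant+vowel as a prefix (as do fabil, sogpel), so the same rule applies.
The other pattern: stems ending in -o add zu- … -et around the stem.
So kanuv → kakanuv.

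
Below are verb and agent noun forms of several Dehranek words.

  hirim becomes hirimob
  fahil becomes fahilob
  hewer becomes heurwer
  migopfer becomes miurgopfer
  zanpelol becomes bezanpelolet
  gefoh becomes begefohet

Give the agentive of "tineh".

tiurneh

fahil and zanpelol both end in -l yet inflect differently (fahilob, bezanpelolet), so the final letter is not what conditions the rule; the last vowel is.
"tineh" has last vowel 'e'. The stems whose last vowel is 'e' (hewer → heurwer, migopfer → miurgopfer) insert -ur- after the first vowel.
So tineh → tiurneh.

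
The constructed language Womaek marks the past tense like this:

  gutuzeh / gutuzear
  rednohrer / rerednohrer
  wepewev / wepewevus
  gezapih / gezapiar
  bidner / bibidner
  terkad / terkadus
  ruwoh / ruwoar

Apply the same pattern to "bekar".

bebekar

"bekar" ends in -r. The stems ending in -r (rednohrer → rerednohrer, bidner → bibidner) repeat the first consonant+vowel as a prefix.
The other patterns: stems ending in -h drop the final letter and add -ar; stems ending in -d or -v add -us.
So bekar → bebekar.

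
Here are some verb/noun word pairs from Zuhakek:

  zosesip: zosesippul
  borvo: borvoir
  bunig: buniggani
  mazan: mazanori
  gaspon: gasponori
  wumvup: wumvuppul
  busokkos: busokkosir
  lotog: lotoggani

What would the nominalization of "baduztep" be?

gaspon and busokkos both have last vowel 'o' yet inflect differently (gasponori, busokkosir), so the last vowel is not what conditions the rule; the final letter is.
"baduztep" ends in -p. The stems ending in -p (wumvup → wumvuppul, zosesip → zosesippul) double the final consonant and add -ul.
The other patterns: stems ending in -n add -ori; stems ending in -o or -s add -ir; stems ending in -g double the final consonant and add -ani.
So baduztep → baduzteppul.

baduzteppul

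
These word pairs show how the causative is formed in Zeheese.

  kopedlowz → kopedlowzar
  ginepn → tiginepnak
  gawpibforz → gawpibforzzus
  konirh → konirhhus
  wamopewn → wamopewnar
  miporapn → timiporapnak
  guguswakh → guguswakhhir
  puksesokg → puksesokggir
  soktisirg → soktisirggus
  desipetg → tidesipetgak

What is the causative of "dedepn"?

tidedepnak

"dedepn" has second-to-last letter 'p'. The stems whose second-to-last letter is 'p' (ginepn → tiginepnak, miporapn → timiporapnak) add ti- … -ak around the stem.
So dedepn → tidedepnak.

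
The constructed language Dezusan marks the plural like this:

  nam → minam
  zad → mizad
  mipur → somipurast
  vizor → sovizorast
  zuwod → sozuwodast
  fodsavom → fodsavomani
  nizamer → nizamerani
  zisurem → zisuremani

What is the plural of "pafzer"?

"pafzer" has 2 vowels. The stems with 2 vowels (mipur → somipurast, vizor → sovizorast, zuwod → sozuwodast) add so- … -ast around the stem.
So pafzer → sopafzerast.

sopafzerast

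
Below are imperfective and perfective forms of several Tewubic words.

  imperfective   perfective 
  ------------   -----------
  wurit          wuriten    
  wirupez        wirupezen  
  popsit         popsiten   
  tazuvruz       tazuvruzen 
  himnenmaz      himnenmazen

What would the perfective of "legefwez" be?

Every pair shown (wurit → wuriten, wirupez → wirupezen, popsit → popsiten, …) follows the same rule: add -en.
So legefwez → legefwezen.

legefwezen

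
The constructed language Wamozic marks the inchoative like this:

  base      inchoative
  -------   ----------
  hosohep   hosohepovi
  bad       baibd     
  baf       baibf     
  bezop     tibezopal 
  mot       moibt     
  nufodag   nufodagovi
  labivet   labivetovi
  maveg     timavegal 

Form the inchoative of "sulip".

"sulip" has 2 vowels. The stems with 2 vowels (maveg → timavegal, bezop → tibezopal) add ti- … -al around the stem.
So sulip → tisulipal.

tisulipal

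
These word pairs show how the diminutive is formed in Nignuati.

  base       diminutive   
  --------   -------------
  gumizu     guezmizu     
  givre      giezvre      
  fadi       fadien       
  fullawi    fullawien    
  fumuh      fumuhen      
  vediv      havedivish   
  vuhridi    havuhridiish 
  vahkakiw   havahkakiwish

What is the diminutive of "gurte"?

guezrte

fadi and vuhridi both end in -i yet inflect differently (fadien, havuhridiish), so the final letter is not what conditions the rule; the first letter is.
"gurte" begins with g-. The stems beginning with g- (gumizu → guezmizu, givre → giezvre) insert -ez- after the first vowel.
The other patterns: stems beginning with f- add -en; stems beginning with v- add ha- … -ish around the stem.
So gurte → guezrte.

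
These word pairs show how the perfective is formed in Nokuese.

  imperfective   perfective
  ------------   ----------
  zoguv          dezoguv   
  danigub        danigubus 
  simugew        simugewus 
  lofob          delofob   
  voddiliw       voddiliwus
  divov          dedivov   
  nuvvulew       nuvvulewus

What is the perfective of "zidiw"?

danigub and lofob both end in -b yet inflect differently (danigubus, delofob), so the final letter is not what conditions the rule; the number of vowels is.
"zidiw" has 2 vowels. The stems with 2 vowels (divov → dedivov, zoguv → dezoguv, lofob → delofob) add the prefix de-.
The other pattern: stems with 3 vowels add -us.
So zidiw → dezidiw.

dezidiw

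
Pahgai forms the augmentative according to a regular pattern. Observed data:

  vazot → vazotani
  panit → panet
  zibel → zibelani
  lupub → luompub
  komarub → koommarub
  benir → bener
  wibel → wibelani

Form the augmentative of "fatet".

fatetani

"fatet" has last vowel 'e'. The stems whose last vowel is 'e' (zibel → zibelani, wibel → wibelani) add -ani.
The other patterns: stems whose last vowel is 'u' insert -om- after the first vowel; stems whose last vowel is 'i' change the last vowel to 'e'.
So fatet → fatetani.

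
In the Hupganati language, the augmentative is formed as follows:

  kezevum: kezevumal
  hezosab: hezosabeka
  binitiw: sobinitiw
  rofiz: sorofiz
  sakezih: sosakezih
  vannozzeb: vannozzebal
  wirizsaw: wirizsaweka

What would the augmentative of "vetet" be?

vetetal

"vetet" has last vowel 'e'. The one such stem in the data (vannozzeb → vannozzebal) adds -al, so the same rule applies.
So vetet → vetetal.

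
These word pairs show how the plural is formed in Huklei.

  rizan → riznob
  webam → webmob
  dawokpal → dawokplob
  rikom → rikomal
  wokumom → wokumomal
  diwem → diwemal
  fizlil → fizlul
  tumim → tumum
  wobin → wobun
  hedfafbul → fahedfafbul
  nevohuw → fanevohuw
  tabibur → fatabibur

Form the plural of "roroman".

webam and rikom both end in -m yet inflect differently (webmob, rikomal), so the final letter is not what conditions the rule; the last vowel is.
"roroman" has last vowel 'a'. The stems whose last vowel is 'a' (rizan → riznob, webam → webmob, dawokpal → dawokplob) delete the last vowel and add -ob.
The other patterns: stems whose last vowel is 'e' or 'o' add -al; stems whose last vowel is 'i' change the last vowel to 'u'; stems whose last vowel is 'u' add the prefix fa-.
So roroman → roromnob.

roromnob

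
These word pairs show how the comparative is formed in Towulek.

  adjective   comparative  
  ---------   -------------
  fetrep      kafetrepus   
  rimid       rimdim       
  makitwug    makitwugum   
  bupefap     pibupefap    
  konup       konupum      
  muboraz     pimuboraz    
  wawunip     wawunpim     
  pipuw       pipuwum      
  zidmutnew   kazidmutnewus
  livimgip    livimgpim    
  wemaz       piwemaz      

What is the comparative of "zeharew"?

fetrep and livimgip both end in -p yet inflect differently (kafetrepus, livimgpim), so the final letter is not what conditions the rule; the last vowel is.
"zeharew" has last vowel 'e'. The stems whose last vowel is 'e' (zidmutnew → kazidmutnewus, fetrep → kafetrepus) add ka- … -us around the stem.
The other patterns: stems whose last vowel is 'i' delete the last vowel and add -im; stems whose last vowel is 'a' add the prefix pi-; stems whose last vowel is 'u' add -um.
So zeharew → kazeharewus.

kazeharewus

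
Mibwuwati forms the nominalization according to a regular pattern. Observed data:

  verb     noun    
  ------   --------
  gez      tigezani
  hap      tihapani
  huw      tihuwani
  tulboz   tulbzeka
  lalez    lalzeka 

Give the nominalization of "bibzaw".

bibzweka

gez and tulboz both end in -z yet inflect differently (tigezani, tulbzeka), so the final letter is not what conditions the rule; the number of vowels is.
"bibzaw" has 2 vowels. The stems with 2 vowels (tulboz → tulbzeka, lalez → lalzeka) delete the last vowel and add -eka.
The other pattern: stems with 1 vowel add ti- … -ani around the stem.
So bibzaw → bibzweka.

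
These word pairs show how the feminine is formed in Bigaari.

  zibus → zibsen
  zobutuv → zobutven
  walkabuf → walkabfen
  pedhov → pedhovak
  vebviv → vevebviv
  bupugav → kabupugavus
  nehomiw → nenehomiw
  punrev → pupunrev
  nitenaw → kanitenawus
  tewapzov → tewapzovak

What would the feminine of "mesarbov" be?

zobutuv and bupugav both end in -v yet inflect differently (zobutven, kabupugavus), so the final letter is not what conditions the rule; the last vowel is.
"mesarbov" has last vowel 'o'. The stems whose last vowel is 'o' (tewapzov → tewapzovak, pedhov → pedhovak) add -ak.
The other patterns: stems whose last vowel is 'u' delete the last vowel and add -en; stems whose last vowel is 'a' add ka- … -us around the stem; stems whose last vowel is 'e' or 'i' repeat the first consonant+vowel as a prefix.
So mesarbov → mesarbovak.

mesarbovak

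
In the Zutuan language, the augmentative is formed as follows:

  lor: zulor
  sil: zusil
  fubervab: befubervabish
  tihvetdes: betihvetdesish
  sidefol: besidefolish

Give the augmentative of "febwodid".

sil and sidefol both end in -l yet inflect differently (zusil, besidefolish), so the final letter is not what conditions the rule; the number of vowels is.
"febwodid" has 3 vowels. The stems with 3 vowels (fubervab → befubervabish, tihvetdes → betihvetdesish, sidefol → besidefolish) add be- … -ish around the stem.
So febwodid → befebwodidish.

befebwodidish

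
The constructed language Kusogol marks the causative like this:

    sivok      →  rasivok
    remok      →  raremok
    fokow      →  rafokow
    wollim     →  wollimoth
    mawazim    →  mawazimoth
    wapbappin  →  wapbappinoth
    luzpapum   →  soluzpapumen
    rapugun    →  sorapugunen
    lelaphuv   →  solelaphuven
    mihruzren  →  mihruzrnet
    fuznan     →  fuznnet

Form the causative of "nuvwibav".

nuvwibvet

wollim and luzpapum both end in -m yet inflect differently (wollimoth, soluzpapumen), so the final letter is not what conditions the rule; the last vowel is.
"nuvwibav" has last vowel 'a'. The one such stem in the data (fuznan → fuznnet) deletes the last vowel and adds -et (as does mihruzren), so the same rule applies.
The other patterns: stems whose last vowel is 'o' add the prefix ra-; stems whose last vowel is 'i' add -oth; stems whose last vowel is 'u' add so- … -en around the stem.
So nuvwibav → nuvwibvet.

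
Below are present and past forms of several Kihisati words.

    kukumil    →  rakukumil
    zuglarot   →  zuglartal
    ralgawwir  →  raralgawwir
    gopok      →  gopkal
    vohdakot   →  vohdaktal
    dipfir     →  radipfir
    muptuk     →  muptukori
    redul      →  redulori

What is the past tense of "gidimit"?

ragidimit

"gidimit" has last vowel 'i'. The stems whose last vowel is 'i' (kukumil → rakukumil, ralgawwir → raralgawwir, dipfir → radipfir) add the prefix ra-.
The other patterns: stems whose last vowel is 'o' delete the last vowel and add -al; stems whose last vowel is 'u' add -ori.
So gidimit → ragidimit.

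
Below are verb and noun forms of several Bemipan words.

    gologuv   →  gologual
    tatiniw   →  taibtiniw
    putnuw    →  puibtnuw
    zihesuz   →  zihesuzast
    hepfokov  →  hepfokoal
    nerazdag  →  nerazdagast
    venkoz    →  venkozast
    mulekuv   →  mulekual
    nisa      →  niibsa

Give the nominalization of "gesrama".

"gesrama" ends in -a. The one such stem in the data (nisa → niibsa) inserts -ib- after the first vowel (as do tatiniw, putnuw), so the same rule applies.
So gesrama → geibsrama.

geibsrama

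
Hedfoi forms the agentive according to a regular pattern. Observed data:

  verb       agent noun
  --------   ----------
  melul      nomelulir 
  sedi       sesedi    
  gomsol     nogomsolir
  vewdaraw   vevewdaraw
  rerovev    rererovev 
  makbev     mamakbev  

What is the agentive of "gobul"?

melul and makbev both begin with m- yet inflect differently (nomelulir, mamakbev), so the first letter is not what conditions the rule; the final letter is.
"gobul" ends in -l. The stems ending in -l (gomsol → nogomsolir, melul → nomelulir) add no- … -ir around the stem.
The other pattern: stems ending in -i, -v or -w repeat the first consonant+vowel as a prefix.
So gobul → nogobulir.

nogobulir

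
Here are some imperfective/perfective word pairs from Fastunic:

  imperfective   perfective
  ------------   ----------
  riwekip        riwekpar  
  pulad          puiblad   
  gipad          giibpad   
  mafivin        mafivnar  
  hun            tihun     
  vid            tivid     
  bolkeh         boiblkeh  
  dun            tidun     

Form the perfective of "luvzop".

vid and pulad both end in -d yet inflect differently (tivid, puiblad), so the final letter is not what conditions the rule; the number of vowels is.
"luvzop" has 2 vowels. The stems with 2 vowels (bolkeh → boiblkeh, pulad → puiblad, gipad → giibpad) insert -ib- after the first vowel.
So luvzop → luibvzop.

luibvzop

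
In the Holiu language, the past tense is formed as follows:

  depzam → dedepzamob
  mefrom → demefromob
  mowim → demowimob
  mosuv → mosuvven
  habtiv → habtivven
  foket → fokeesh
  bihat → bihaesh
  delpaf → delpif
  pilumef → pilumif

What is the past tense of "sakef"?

sakif

"sakef" ends in -f. The stems ending in -f (delpaf → delpif, pilumef → pilumif) change the last vowel to 'i'.
The other patterns: stems ending in -m add de- … -ob around the stem; stems ending in -v double the final consonant and add -en; stems ending in -t drop the final letter and add -esh.
So sakef → sakif.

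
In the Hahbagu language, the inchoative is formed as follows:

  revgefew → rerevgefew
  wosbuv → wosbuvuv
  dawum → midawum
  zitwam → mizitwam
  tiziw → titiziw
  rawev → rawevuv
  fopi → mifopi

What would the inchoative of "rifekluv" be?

rawev and revgefew both have last vowel 'e' yet inflect differently (rawevuv, rerevgefew), so the last vowel is not what conditions the rule; the final letter is.
"rifekluv" ends in -v. The stems ending in -v (rawev → rawevuv, wosbuv → wosbuvuv) add -uv.
The other patterns: stems ending in -w repeat the first consonant+vowel as a prefix; stems ending in -i or -m add the prefix mi-.
So rifekluv → rifekluvuv.

rifekluvuv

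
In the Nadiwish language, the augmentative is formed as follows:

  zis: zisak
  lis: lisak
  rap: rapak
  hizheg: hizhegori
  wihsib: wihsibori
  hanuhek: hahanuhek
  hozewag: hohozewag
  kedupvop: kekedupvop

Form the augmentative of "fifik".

fifikori

hizheg and hozewag both end in -g yet inflect differently (hizhegori, hohozewag), so the final letter is not what conditions the rule; the number of vowels is.
"fifik" has 2 vowels. The stems with 2 vowels (hizheg → hizhegori, wihsib → wihsibori) add -ori.
So fifik → fifikori.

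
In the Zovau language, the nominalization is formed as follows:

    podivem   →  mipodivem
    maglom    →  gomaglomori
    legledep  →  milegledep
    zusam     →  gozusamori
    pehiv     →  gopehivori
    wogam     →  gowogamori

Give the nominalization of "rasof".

podivem and zusam both end in -m yet inflect differently (mipodivem, gozusamori), so the final letter is not what conditions the rule; the number of vowels is.
"rasof" has 2 vowels. The stems with 2 vowels (zusam → gozusamori, maglom → gomaglomori, wogam → gowogamori) add go- … -ori around the stem.
The other pattern: stems with 3 vowels add the prefix mi-.
So rasof → gorasofori.

gorasofori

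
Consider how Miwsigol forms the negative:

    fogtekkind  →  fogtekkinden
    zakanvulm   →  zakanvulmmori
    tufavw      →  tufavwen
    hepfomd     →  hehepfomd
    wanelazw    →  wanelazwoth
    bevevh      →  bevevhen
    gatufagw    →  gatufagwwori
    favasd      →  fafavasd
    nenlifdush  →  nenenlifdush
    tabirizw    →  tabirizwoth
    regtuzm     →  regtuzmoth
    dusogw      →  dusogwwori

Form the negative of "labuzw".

zakanvulm and regtuzm both end in -m yet inflect differently (zakanvulmmori, regtuzmoth), so the final letter is not what conditions the rule; the second-to-last letter is.
"labuzw" has second-to-last letter 'z'. The stems whose second-to-last letter is 'z' (regtuzm → regtuzmoth, wanelazw → wanelazwoth, tabirizw → tabirizwoth) add -oth.
The other patterns: stems whose second-to-last letter is 'm' or 's' repeat the first consonant+vowel as a prefix; stems whose second-to-last letter is 'g' or 'l' double the final consonant and add -ori; stems whose second-to-last letter is 'n' or 'v' add -en.
So labuzw → labuzwoth.

labuzwoth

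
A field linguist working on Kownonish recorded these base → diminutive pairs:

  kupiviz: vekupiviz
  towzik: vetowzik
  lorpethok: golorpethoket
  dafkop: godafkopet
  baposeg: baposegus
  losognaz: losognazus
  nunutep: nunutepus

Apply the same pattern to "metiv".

vemetiv

towzik and lorpethok both end in -k yet inflect differently (vetowzik, golorpethoket), so the final letter is not what conditions the rule; the last vowel is.
"metiv" has last vowel 'i'. The stems whose last vowel is 'i' (kupiviz → vekupiviz, towzik → vetowzik) add the prefix ve-.
The other patterns: stems whose last vowel is 'o' add go- … -et around the stem; stems whose last vowel is 'a' or 'e' add -us.
So metiv → vemetiv.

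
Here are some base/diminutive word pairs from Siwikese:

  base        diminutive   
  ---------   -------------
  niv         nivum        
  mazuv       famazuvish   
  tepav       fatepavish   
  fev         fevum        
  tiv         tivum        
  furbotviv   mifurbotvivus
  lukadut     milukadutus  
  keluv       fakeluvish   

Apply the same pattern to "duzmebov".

miduzmebovus

fev and keluv both end in -v yet inflect differently (fevum, fakeluvish), so the final letter is not what conditions the rule; the number of vowels is.
"duzmebov" has 3 vowels. The stems with 3 vowels (lukadut → milukadutus, furbotviv → mifurbotvivus) add mi- … -us around the stem.
So duzmebov → miduzmebovus.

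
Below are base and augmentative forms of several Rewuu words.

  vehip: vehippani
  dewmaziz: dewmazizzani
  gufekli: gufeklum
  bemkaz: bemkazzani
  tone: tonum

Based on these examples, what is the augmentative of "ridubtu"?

ridubtum

gufekli and vehip both have last vowel 'i' yet inflect differently (gufeklum, vehippani), so the last vowel is not what conditions the rule; whether the stem ends in a vowel or a consonant is.
"ridubtu" ends in a vowel. The stems ending in a vowel (gufekli → gufeklum, tone → tonum) drop the final letter and add -um.
The other pattern: stems ending in a consonant double the final consonant and add -ani.
So ridubtu → ridubtum.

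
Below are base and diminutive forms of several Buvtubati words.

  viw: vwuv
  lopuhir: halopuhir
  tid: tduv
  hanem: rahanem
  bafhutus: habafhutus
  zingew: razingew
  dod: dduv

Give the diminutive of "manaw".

viw and zingew both end in -w yet inflect differently (vwuv, razingew), so the final letter is not what conditions the rule; the number of vowels is.
"manaw" has 2 vowels. The stems with 2 vowels (zingew → razingew, hanem → rahanem) add the prefix ra-.
So manaw → ramanaw.

ramanaw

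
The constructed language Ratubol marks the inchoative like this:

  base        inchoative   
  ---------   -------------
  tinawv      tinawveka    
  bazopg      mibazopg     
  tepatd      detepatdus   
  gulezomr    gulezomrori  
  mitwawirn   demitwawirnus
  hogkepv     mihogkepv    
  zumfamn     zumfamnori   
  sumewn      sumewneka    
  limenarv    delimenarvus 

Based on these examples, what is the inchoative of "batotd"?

zumfamn and sumewn both end in -n yet inflect differently (zumfamnori, sumewneka), so the final letter is not what conditions the rule; the second-to-last letter is.
"batotd" has second-to-last letter 't'. The one such stem in the data (tepatd → detepatdus) adds de- … -us around the stem, so the same rule applies.
So batotd → debatotdus.

debatotdus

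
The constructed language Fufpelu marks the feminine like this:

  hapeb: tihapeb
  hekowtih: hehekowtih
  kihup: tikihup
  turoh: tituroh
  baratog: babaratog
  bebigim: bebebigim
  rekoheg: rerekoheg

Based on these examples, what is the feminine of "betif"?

turoh and hekowtih both end in -h yet inflect differently (tituroh, hehekowtih), so the final letter is not what conditions the rule; the number of vowels is.
"betif" has 2 vowels. The stems with 2 vowels (turoh → tituroh, hapeb → tihapeb, kihup → tikihup) add the prefix ti-.
The other pattern: stems with 3 vowels repeat the first consonant+vowel as a prefix.
So betif → tibetif.

tibetif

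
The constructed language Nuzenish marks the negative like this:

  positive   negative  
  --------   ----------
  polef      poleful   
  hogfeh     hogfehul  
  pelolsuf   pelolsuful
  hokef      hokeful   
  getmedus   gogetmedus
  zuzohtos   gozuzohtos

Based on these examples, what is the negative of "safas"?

"safas" ends in -s. The stems ending in -s (getmedus → gogetmedus, zuzohtos → gozuzohtos) add the prefix go-.
The other pattern: stems ending in -f or -h add -ul.
So safas → gosafas.

gosafas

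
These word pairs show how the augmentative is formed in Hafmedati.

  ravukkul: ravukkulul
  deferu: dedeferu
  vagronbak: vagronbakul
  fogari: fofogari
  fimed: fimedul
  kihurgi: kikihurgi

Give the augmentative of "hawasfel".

hawasfelul

deferu and ravukkul both have last vowel 'u' yet inflect differently (dedeferu, ravukkulul), so the last vowel is not what conditions the rule; whether the stem ends in a vowel or a consonant is.
"hawasfel" ends in a consonant. The stems ending in a consonant (vagronbak → vagronbakul, fimed → fimedul, ravukkul → ravukkulul) add -ul.
The other pattern: stems ending in a vowel repeat the first consonant+vowel as a prefix.
So hawasfel → hawasfelul.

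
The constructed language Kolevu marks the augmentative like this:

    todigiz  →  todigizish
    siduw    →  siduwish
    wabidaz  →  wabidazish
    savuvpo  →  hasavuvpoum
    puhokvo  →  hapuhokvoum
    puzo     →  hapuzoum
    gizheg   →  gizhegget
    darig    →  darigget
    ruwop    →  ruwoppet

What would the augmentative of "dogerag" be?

"dogerag" ends in -g. The stems ending in -g (gizheg → gizhegget, darig → darigget) double the final consonant and add -et.
So dogerag → dogeragget.

dogeragget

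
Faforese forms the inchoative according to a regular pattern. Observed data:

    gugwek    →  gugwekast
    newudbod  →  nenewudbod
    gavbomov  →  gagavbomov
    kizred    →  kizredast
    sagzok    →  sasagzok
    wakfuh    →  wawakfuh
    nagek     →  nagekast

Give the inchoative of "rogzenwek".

"rogzenwek" has last vowel 'e'. The stems whose last vowel is 'e' (kizred → kizredast, gugwek → gugwekast, nagek → nagekast) add -ast.
The other pattern: stems whose last vowel is 'o' or 'u' repeat the first consonant+vowel as a prefix.
So rogzenwek → rogzenwekast.

rogzenwekast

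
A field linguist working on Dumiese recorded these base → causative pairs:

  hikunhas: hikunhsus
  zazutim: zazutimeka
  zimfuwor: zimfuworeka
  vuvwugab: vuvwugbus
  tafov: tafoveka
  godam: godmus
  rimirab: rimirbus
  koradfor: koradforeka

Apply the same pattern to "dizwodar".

godam and zazutim both end in -m yet inflect differently (godmus, zazutimeka), so the final letter is not what conditions the rule; the last vowel is.
"dizwodar" has last vowel 'a'. The stems whose last vowel is 'a' (hikunhas → hikunhsus, rimirab → rimirbus, vuvwugab → vuvwugbus) delete the last vowel and add -us.
The other pattern: stems whose last vowel is 'i' or 'o' add -eka.
So dizwodar → dizwodrus.

dizwodrus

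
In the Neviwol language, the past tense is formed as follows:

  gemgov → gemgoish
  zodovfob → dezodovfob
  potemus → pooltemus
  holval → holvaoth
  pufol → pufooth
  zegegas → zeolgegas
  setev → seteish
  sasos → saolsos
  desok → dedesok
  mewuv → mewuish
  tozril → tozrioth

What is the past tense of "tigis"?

tiolgis

"tigis" ends in -s. The stems ending in -s (sasos → saolsos, zegegas → zeolgegas, potemus → pooltemus) insert -ol- after the first vowel.
So tigis → tiolgis.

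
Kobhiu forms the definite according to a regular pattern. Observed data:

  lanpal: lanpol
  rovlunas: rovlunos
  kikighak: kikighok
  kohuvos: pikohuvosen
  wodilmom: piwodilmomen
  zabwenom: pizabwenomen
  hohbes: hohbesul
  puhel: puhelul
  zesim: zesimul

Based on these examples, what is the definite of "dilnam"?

"dilnam" has last vowel 'a'. The stems whose last vowel is 'a' (lanpal → lanpol, rovlunas → rovlunos, kikighak → kikighok) change the last vowel to 'o'.
So dilnam → dilnom.

dilnom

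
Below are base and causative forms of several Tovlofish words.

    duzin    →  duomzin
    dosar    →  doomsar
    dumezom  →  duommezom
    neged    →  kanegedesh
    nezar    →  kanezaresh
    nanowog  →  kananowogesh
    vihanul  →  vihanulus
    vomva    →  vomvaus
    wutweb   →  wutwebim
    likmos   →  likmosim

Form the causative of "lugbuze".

"lugbuze" begins with l-. The one such stem in the data (likmos → likmosim) adds -im, so the same rule applies.
The other patterns: stems beginning with d- insert -om- after the first vowel; stems beginning with n- add ka- … -esh around the stem; stems beginning with v- add -us.
So lugbuze → lugbuzeim.

lugbuzeim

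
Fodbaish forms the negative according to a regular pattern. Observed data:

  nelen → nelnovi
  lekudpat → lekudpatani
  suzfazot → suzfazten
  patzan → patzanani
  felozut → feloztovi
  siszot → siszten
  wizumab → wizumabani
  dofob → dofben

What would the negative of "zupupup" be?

zupuppovi

dofob and wizumab both end in -b yet inflect differently (dofben, wizumabani), so the final letter is not what conditions the rule; the last vowel is.
"zupupup" has last vowel 'u'. The one such stem in the data (felozut → feloztovi) deletes the last vowel and adds -ovi (as does nelen), so the same rule applies.
The other patterns: stems whose last vowel is 'o' delete the last vowel and add -en; stems whose last vowel is 'a' add -ani.
So zupupup → zupuppovi.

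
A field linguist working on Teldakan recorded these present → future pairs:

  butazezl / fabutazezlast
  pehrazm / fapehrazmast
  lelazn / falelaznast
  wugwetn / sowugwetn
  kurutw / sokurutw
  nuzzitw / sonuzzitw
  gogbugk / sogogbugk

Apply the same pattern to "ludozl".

"ludozl" has second-to-last letter 'z'. The stems whose second-to-last letter is 'z' (butazezl → fabutazezlast, pehrazm → fapehrazmast, lelazn → falelaznast) add fa- … -ast around the stem.
So ludozl → faludozlast.

faludozlast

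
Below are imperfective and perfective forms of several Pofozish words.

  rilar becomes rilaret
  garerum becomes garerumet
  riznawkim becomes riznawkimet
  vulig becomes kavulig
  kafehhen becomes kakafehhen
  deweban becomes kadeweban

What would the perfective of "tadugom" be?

riznawkim and vulig both have last vowel 'i' yet inflect differently (riznawkimet, kavulig), so the last vowel is not what conditions the rule; the final letter is.
"tadugom" ends in -m. The stems ending in -m (garerum → garerumet, riznawkim → riznawkimet) add -et.
So tadugom → tadugomet.

tadugomet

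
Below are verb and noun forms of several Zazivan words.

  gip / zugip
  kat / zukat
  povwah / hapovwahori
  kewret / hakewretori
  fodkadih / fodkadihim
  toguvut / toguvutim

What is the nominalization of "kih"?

zukih

"kih" has 1 vowel. The stems with 1 vowel (gip → zugip, kat → zukat) add the prefix zu-.
The other patterns: stems with 2 vowels add ha- … -ori around the stem; stems with 3 vowels add -im.
So kih → zukih.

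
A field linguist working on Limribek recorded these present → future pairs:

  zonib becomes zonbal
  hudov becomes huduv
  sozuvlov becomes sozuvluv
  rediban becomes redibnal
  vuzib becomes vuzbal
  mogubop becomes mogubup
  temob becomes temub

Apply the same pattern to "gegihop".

temob and zonib both end in -b yet inflect differently (temub, zonbal), so the final letter is not what conditions the rule; the last vowel is.
"gegihop" has last vowel 'o'. The stems whose last vowel is 'o' (mogubop → mogubup, sozuvlov → sozuvluv, hudov → huduv) change the last vowel to 'u'.
So gegihop → gegihup.

gegihup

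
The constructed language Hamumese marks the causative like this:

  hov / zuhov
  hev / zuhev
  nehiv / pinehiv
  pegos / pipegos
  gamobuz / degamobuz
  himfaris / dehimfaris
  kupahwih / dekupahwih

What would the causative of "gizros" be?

pigizros

hov and nehiv both end in -v yet inflect differently (zuhov, pinehiv), so the final letter is not what conditions the rule; the number of vowels is.
"gizros" has 2 vowels. The stems with 2 vowels (nehiv → pinehiv, pegos → pipegos) add the prefix pi-.
The other patterns: stems with 1 vowel add the prefix zu-; stems with 3 vowels add the prefix de-.
So gizros → pigizros.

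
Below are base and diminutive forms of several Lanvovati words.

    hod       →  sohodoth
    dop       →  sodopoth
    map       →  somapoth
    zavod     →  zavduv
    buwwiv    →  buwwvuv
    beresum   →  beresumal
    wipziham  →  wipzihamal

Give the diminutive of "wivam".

wivmuv

hod and zavod both end in -d yet inflect differently (sohodoth, zavduv), so the final letter is not what conditions the rule; the number of vowels is.
"wivam" has 2 vowels. The stems with 2 vowels (zavod → zavduv, buwwiv → buwwvuv) delete the last vowel and add -uv.
So wivam → wivmuv.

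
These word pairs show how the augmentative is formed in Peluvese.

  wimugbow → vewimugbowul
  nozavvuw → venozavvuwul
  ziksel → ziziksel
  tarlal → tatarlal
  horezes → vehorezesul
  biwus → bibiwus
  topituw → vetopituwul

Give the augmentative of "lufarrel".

velufarrelul

"lufarrel" has 3 vowels. The stems with 3 vowels (nozavvuw → venozavvuwul, horezes → vehorezesul, topituw → vetopituwul) add ve- … -ul around the stem.
So lufarrel → velufarrelul.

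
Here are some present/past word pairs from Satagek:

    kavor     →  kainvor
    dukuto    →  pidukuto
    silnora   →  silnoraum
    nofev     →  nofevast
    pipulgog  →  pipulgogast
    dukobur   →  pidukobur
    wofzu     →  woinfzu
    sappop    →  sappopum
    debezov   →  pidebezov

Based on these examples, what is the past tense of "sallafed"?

debezov and nofev both end in -v yet inflect differently (pidebezov, nofevast), so the final letter is not what conditions the rule; the first letter is.
"sallafed" begins with s-. The stems beginning with s- (sappop → sappopum, silnora → silnoraum) add -um.
So sallafed → sallafedum.

sallafedum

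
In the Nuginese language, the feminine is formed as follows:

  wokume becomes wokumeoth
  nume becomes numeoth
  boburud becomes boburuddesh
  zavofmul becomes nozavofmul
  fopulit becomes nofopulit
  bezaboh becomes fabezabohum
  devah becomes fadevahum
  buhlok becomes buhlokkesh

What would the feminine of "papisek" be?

buhlok and bezaboh both have last vowel 'o' yet inflect differently (buhlokkesh, fabezabohum), so the last vowel is not what conditions the rule; the final letter is.
"papisek" ends in -k. The one such stem in the data (buhlok → buhlokkesh) doubles the final consonant and adds -esh (as does boburud), so the same rule applies.
The other patterns: stems ending in -e add -oth; stems ending in -h add fa- … -um around the stem; stems ending in -l or -t add the prefix no-.
So papisek → papisekkesh.

papisekkesh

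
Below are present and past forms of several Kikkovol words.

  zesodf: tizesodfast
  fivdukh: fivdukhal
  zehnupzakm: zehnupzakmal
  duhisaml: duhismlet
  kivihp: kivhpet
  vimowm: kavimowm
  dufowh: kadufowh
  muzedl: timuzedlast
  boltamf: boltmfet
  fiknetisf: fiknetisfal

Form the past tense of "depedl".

boltamf and zesodf both end in -f yet inflect differently (boltmfet, tizesodfast), so the final letter is not what conditions the rule; the second-to-last letter is.
"depedl" has second-to-last letter 'd'. The stems whose second-to-last letter is 'd' (zesodf → tizesodfast, muzedl → timuzedlast) add ti- … -ast around the stem.
So depedl → tidepedlast.

tidepedlast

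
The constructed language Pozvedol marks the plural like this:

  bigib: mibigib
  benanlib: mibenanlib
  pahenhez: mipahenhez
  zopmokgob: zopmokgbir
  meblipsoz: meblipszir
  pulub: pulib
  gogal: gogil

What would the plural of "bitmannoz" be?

bitmannzir

"bitmannoz" has last vowel 'o'. The stems whose last vowel is 'o' (zopmokgob → zopmokgbir, meblipsoz → meblipszir) delete the last vowel and add -ir.
So bitmannoz → bitmannzir.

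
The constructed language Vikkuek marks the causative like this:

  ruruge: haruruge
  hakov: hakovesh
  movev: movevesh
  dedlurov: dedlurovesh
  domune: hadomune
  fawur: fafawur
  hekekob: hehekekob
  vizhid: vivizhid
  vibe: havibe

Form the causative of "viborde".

ruruge and movev both have last vowel 'e' yet inflect differently (haruruge, movevesh), so the last vowel is not what conditions the rule; the final letter is.
"viborde" ends in -e. The stems ending in -e (ruruge → haruruge, domune → hadomune, vibe → havibe) add the prefix ha-.
So viborde → haviborde.

haviborde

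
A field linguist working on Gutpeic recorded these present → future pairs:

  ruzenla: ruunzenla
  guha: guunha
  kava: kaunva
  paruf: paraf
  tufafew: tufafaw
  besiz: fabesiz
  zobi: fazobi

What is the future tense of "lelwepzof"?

guha and paruf both have 2 vowels yet inflect differently (guunha, paraf), so the number of vowels is not what conditions the rule; the final letter is.
"lelwepzof" ends in -f. The one such stem in the data (paruf → paraf) changes the last vowel to 'a' (as does tufafew), so the same rule applies.
The other patterns: stems ending in -a insert -un- after the first vowel; stems ending in -i or -z add the prefix fa-.
So lelwepzof → lelwepzaf.

lelwepzaf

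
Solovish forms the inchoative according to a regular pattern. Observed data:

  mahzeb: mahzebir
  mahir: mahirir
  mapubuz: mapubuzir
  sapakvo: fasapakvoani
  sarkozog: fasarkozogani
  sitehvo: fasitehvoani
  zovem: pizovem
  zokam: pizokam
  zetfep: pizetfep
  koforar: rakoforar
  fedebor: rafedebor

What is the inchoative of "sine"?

mahir and koforar both end in -r yet inflect differently (mahirir, rakoforar), so the final letter is not what conditions the rule; the first letter is.
"sine" begins with s-. The stems beginning with s- (sapakvo → fasapakvoani, sarkozog → fasarkozogani, sitehvo → fasitehvoani) add fa- … -ani around the stem.
So sine → fasineani.

fasineani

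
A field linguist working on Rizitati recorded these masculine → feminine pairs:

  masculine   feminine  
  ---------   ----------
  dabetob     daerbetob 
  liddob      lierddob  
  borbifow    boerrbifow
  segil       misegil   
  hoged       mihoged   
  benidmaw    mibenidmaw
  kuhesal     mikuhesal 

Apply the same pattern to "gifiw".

borbifow and benidmaw both end in -w yet inflect differently (boerrbifow, mibenidmaw), so the final letter is not what conditions the rule; the last vowel is.
"gifiw" has last vowel 'i'. The one such stem in the data (segil → misegil) adds the prefix mi-, so the same rule applies.
The other pattern: stems whose last vowel is 'o' insert -er- after the first vowel.
So gifiw → migifiw.

migifiw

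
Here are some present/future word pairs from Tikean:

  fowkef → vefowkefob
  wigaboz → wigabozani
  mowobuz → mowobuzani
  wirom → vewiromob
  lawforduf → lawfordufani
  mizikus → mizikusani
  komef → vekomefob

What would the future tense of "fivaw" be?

fowkef and lawforduf both end in -f yet inflect differently (vefowkefob, lawfordufani), so the final letter is not what conditions the rule; the number of vowels is.
"fivaw" has 2 vowels. The stems with 2 vowels (wirom → vewiromob, fowkef → vefowkefob, komef → vekomefob) add ve- … -ob around the stem.
So fivaw → vefivawob.

vefivawob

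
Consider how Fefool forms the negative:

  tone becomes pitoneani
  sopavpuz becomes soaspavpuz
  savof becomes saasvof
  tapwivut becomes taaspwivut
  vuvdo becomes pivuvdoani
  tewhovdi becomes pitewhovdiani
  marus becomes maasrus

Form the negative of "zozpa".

savof and vuvdo both have last vowel 'o' yet inflect differently (saasvof, pivuvdoani), so the last vowel is not what conditions the rule; whether the stem ends in a vowel or a consonant is.
"zozpa" ends in a vowel. The stems ending in a vowel (vuvdo → pivuvdoani, tone → pitoneani, tewhovdi → pitewhovdiani) add pi- … -ani around the stem.
The other pattern: stems ending in a consonant insert -as- after the first vowel.
So zozpa → pizozpaani.

pizozpaani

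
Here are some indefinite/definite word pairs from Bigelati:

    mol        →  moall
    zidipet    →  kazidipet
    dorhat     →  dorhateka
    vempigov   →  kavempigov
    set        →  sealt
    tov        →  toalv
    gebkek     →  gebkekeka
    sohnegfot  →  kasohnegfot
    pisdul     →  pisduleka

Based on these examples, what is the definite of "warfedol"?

mol and pisdul both end in -l yet inflect differently (moall, pisduleka), so the final letter is not what conditions the rule; the number of vowels is.
"warfedol" has 3 vowels. The stems with 3 vowels (sohnegfot → kasohnegfot, vempigov → kavempigov, zidipet → kazidipet) add the prefix ka-.
The other patterns: stems with 1 vowel insert -al- after the first vowel; stems with 2 vowels add -eka.
So warfedol → kawarfedol.

kawarfedol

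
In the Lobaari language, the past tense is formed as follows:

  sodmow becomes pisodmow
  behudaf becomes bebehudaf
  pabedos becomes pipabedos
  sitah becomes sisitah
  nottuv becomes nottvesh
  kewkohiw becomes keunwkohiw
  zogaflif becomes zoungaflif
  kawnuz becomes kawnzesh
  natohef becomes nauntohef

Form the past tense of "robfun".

robfnesh

behudaf and zogaflif both end in -f yet inflect differently (bebehudaf, zoungaflif), so the final letter is not what conditions the rule; the last vowel is.
"robfun" has last vowel 'u'. The stems whose last vowel is 'u' (nottuv → nottvesh, kawnuz → kawnzesh) delete the last vowel and add -esh.
The other patterns: stems whose last vowel is 'a' repeat the first consonant+vowel as a prefix; stems whose last vowel is 'e' or 'i' insert -un- after the first vowel; stems whose last vowel is 'o' add the prefix pi-.
So robfun → robfnesh.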